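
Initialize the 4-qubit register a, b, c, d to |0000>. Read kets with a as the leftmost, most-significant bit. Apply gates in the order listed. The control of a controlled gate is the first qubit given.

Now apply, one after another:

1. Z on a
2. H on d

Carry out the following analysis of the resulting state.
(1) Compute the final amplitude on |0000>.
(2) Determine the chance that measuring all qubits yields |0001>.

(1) The amplitude on |0000> is sqrt(2)/2.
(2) The probability of measuring |0001> is 1/2.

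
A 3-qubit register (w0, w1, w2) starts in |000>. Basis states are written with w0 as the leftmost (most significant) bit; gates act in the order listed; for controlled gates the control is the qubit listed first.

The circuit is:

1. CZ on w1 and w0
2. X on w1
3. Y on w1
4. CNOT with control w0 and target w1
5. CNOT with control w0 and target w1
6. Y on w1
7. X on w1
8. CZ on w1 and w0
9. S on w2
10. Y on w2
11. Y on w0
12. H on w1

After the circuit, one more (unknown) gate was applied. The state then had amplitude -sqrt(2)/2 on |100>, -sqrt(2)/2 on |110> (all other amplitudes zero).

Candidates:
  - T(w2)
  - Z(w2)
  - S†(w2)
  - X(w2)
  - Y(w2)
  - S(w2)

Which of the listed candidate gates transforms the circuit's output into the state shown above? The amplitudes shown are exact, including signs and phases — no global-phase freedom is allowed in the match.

The applied gate was X(w2). Key observation: the block from step 1 through step 8 cancels to the identity and can be dropped.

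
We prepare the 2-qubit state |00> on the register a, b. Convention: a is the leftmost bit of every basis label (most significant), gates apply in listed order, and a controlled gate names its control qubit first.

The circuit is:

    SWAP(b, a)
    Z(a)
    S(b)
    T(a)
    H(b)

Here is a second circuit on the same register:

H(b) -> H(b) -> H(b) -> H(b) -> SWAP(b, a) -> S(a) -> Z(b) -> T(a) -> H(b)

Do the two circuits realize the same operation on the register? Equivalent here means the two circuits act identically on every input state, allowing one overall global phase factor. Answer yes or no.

No — the two circuits implement different unitaries, even allowing a global phase.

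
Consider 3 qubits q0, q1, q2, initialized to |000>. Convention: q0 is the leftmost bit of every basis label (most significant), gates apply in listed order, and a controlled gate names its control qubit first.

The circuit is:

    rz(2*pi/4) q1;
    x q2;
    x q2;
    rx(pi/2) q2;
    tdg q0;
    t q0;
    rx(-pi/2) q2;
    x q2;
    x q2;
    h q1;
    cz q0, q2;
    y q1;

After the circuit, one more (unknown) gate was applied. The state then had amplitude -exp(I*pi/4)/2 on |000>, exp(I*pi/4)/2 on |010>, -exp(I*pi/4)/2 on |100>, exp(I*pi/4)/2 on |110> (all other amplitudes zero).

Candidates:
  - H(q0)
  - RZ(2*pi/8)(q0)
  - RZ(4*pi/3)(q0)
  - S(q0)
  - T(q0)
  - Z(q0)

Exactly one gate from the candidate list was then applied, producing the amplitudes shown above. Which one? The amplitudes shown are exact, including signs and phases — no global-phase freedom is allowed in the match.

The unique candidate consistent with the amplitudes is H(q0).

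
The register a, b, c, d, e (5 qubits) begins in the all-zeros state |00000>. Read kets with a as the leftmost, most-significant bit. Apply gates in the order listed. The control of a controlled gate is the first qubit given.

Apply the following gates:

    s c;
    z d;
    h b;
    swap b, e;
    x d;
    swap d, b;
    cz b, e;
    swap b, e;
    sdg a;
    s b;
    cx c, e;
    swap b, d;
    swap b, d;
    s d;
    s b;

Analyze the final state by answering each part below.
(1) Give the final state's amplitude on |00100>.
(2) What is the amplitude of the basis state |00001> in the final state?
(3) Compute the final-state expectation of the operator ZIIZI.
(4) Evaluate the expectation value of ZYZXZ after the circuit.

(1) |00100> carries amplitude 0 in the final state. Key observation: gates 12-13 undo each other exactly, leaving only the rest of the circuit to track.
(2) The final state's coefficient on |00001> equals sqrt(2)/2.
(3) The expectation value of ZIIZI is 1.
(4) The expectation value of ZYZXZ is 0.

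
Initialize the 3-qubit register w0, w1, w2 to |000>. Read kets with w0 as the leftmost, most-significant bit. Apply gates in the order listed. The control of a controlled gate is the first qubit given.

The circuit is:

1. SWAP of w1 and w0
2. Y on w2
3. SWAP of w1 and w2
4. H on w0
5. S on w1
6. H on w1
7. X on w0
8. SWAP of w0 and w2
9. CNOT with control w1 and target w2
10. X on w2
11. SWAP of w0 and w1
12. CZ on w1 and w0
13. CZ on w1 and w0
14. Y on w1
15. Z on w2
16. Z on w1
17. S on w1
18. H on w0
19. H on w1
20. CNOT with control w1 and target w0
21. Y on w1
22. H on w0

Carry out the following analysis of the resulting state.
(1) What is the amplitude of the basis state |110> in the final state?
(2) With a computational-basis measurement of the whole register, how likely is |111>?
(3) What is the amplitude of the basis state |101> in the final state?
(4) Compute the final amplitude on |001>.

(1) |110> carries amplitude sqrt(2)*I/4 in the final state.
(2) The probability of measuring |111> is 1/8.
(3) The amplitude on |101> is sqrt(2)*I/4.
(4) The final state's coefficient on |001> equals sqrt(2)*I/4.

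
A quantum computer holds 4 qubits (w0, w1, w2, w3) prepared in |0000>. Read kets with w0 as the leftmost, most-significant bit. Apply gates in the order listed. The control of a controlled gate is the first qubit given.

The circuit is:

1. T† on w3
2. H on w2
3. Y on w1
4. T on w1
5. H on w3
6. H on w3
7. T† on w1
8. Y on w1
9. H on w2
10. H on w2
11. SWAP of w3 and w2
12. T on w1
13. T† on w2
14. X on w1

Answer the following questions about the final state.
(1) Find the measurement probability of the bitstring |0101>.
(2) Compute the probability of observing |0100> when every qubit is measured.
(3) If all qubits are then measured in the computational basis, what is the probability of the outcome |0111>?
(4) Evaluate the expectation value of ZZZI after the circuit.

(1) The probability of measuring |0101> is 1/2. Key observation: steps 2-9 multiply out to the identity, so the circuit reduces to the remaining gates.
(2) The probability of measuring |0100> is 1/2.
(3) A full measurement returns |0111> with probability 0.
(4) The observable ZZZI averages to -1.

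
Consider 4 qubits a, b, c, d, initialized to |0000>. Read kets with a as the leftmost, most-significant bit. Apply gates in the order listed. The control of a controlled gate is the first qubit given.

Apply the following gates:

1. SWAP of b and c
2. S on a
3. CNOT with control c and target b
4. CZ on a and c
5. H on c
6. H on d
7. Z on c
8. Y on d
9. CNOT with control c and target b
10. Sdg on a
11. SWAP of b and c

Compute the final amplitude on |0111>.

|0111> carries amplitude -I/2 in the final state.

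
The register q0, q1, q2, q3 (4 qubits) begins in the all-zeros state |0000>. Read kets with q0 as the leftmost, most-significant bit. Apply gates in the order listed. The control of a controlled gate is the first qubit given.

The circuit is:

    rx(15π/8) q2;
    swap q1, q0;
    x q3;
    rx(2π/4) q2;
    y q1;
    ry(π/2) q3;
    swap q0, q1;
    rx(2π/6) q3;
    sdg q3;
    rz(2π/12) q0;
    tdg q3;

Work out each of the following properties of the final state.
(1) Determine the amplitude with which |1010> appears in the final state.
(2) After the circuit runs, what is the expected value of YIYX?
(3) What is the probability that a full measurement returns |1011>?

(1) The final state's coefficient on |1010> equals (sqrt(6) + sqrt(2)*I)*exp(I*pi/12)*sin(3*pi/16)/4.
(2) In the final state, YIYX has expectation 0.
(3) Outcome |1011> occurs with probability 1/4 - sqrt(2 - sqrt(2))/8.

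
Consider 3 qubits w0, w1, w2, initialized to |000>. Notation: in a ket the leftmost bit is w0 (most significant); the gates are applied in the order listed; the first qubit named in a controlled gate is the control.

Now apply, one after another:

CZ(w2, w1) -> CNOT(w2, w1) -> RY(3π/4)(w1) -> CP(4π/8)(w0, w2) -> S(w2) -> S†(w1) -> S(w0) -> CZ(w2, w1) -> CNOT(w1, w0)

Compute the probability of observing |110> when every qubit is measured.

A full measurement returns |110> with probability sqrt(2)/4 + 1/2.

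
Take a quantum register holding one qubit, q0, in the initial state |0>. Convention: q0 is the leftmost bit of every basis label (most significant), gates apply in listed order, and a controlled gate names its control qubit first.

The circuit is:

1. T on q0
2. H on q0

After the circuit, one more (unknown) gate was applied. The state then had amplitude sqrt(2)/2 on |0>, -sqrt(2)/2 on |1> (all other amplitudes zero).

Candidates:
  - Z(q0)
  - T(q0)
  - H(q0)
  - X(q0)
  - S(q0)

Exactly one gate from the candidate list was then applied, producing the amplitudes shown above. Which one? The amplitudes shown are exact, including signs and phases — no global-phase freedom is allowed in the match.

The applied gate was Z(q0).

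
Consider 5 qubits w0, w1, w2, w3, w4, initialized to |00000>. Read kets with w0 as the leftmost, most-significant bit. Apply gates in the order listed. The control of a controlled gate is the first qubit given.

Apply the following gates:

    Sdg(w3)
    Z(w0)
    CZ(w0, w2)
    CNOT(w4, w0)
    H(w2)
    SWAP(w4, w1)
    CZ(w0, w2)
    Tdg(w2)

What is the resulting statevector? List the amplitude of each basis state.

The final amplitudes are sqrt(2)/2 on |00000>, -sqrt(2)*exp(3*I*pi/4)/2 on |00100>, and 0 on every other basis state.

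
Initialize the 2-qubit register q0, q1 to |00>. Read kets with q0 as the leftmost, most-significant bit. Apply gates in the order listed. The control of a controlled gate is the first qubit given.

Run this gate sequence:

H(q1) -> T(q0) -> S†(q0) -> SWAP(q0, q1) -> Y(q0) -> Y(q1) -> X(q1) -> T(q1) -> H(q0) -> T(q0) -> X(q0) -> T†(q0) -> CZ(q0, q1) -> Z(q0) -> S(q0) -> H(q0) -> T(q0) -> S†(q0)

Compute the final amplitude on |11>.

The final state's coefficient on |11> equals 0.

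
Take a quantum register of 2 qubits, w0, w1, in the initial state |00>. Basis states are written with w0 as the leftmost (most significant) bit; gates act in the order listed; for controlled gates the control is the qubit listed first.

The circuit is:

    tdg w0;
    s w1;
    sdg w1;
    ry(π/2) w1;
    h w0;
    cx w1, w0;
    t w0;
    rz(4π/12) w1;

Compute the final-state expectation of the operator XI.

In the final state, XI has expectation sqrt(2)/2. Key observation: the block from step 2 through step 3 cancels to the identity and can be dropped.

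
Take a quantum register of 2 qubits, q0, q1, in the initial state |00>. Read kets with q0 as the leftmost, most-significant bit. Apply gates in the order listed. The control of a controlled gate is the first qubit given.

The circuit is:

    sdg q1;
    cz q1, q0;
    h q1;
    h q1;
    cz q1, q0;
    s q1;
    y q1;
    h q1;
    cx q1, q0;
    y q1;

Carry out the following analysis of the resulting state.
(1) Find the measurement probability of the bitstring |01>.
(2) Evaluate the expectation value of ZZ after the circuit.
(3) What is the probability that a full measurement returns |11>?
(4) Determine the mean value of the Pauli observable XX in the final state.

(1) The probability of measuring |01> is 1/2. Key observation: the block from step 1 through step 6 cancels to the identity and can be dropped.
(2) The observable ZZ averages to -1.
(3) A full measurement returns |11> with probability 0.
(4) The expectation value of XX is 1.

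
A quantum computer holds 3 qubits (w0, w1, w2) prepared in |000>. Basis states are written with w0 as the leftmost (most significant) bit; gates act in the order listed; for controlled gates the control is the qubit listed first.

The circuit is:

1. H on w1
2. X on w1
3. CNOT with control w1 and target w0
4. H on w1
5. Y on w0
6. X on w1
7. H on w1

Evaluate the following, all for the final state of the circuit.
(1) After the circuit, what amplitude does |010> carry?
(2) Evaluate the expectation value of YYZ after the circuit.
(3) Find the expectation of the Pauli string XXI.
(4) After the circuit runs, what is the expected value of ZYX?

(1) |010> carries amplitude sqrt(2)*I/2 in the final state.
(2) The expectation value of YYZ is 1.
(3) The expectation value of XXI is 1.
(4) In the final state, ZYX has expectation 0.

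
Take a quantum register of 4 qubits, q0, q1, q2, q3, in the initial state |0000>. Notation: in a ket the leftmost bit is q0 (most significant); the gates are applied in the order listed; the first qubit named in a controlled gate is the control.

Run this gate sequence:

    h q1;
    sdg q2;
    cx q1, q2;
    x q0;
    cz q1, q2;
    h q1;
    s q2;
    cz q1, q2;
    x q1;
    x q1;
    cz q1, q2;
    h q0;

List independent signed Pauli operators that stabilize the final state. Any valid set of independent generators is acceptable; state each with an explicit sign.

One valid set of independent stabilizer generators is -XIII, +IXZI, -IZYI, +IIIZ (any independent generating set of the same group is equally correct).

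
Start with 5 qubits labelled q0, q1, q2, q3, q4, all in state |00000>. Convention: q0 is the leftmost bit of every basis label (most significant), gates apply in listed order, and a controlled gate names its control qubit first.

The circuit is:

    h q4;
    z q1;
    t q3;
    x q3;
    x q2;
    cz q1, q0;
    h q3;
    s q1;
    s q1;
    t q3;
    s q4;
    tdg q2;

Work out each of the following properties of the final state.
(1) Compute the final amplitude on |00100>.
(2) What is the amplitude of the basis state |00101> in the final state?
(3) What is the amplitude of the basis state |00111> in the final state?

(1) The final state's coefficient on |00100> equals -exp(3*I*pi/4)/2.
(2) |00101> carries amplitude exp(I*pi/4)/2 in the final state.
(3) |00111> carries amplitude -I/2 in the final state.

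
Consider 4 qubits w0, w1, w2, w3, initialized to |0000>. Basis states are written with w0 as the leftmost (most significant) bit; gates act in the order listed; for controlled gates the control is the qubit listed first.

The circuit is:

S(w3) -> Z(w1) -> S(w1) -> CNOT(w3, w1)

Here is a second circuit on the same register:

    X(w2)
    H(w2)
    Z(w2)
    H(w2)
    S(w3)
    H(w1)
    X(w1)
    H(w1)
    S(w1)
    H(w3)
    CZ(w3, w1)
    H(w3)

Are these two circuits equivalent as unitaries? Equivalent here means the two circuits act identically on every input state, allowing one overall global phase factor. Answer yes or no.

No: there is an input state on which the two circuits produce genuinely different outputs (not merely differing by a phase).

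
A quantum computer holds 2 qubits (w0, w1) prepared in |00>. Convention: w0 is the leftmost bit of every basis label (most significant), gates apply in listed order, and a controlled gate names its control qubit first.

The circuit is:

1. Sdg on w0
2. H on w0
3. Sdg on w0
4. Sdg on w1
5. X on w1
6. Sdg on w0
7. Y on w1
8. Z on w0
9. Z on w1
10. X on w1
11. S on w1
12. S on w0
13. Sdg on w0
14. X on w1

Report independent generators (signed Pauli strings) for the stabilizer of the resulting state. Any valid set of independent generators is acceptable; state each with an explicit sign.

The final state is stabilized by the group generated by +XI, +IZ; other independent generating sets are equally valid. Key observation: gates 12-13 undo each other exactly, leaving only the rest of the circuit to track.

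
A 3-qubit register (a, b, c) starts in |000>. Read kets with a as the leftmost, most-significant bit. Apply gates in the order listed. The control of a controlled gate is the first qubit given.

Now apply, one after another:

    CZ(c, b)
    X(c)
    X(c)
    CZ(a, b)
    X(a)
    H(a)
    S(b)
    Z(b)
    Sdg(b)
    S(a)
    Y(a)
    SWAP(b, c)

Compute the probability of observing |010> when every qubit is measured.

Outcome |010> occurs with probability 0. Key observation: the block from step 2 through step 3 cancels to the identity and can be dropped.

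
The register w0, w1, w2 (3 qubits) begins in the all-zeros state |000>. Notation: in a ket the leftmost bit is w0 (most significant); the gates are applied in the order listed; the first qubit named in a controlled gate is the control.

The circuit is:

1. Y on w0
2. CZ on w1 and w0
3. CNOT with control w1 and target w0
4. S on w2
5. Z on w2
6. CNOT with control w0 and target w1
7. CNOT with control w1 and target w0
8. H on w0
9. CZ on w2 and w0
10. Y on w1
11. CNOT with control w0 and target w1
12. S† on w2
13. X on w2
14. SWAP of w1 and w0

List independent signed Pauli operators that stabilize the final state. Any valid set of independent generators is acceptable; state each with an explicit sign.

One valid set of independent stabilizer generators is +XXI, +ZZI, -IIZ (any independent generating set of the same group is equally correct).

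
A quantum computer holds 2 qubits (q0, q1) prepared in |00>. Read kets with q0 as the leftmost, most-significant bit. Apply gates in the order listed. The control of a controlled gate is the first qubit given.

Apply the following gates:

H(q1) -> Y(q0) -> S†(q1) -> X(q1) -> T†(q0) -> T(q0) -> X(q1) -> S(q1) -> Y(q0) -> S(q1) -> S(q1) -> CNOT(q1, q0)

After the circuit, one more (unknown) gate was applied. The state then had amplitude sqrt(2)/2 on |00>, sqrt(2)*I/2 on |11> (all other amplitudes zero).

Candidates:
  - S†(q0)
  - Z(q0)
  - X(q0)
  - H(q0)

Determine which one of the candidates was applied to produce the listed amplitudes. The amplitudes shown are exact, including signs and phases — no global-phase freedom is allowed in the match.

It was S†(q0) that produced the state shown. Key observation: steps 2-9 multiply out to the identity, so the circuit reduces to the remaining gates.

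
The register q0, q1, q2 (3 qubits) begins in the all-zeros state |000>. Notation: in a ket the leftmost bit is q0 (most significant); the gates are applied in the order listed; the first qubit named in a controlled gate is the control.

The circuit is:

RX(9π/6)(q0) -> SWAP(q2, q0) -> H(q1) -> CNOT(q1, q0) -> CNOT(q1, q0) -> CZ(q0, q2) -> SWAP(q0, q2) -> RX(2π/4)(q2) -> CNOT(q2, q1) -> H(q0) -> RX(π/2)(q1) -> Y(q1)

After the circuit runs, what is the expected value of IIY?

The expectation value of IIY is -1.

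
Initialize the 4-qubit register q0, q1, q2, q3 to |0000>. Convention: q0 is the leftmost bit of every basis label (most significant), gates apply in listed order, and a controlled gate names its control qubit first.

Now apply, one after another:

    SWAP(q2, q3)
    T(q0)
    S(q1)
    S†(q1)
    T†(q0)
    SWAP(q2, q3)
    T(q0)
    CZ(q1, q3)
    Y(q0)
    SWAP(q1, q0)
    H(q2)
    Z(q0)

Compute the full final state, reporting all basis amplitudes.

After the circuit, the state carries amplitude sqrt(2)*I/2 on |0100>, sqrt(2)*I/2 on |0110>, and 0 on every other basis state. Key observation: gates 1-6 undo each other exactly, leaving only the rest of the circuit to track.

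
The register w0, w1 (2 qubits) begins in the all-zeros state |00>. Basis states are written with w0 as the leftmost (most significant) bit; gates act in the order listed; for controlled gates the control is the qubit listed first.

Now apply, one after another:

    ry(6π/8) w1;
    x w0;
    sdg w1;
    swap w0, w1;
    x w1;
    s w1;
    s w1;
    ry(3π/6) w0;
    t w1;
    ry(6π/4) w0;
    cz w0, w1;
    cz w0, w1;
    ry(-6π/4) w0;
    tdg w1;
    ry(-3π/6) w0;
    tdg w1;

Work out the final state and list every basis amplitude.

After the circuit, the state carries amplitude sqrt(2 - sqrt(2))/2 on |00>, 0 on |01>, -I*sqrt(sqrt(2) + 2)/2 on |10>, 0 on |11>. Key observation: gates 8-15 undo each other exactly, leaving only the rest of the circuit to track.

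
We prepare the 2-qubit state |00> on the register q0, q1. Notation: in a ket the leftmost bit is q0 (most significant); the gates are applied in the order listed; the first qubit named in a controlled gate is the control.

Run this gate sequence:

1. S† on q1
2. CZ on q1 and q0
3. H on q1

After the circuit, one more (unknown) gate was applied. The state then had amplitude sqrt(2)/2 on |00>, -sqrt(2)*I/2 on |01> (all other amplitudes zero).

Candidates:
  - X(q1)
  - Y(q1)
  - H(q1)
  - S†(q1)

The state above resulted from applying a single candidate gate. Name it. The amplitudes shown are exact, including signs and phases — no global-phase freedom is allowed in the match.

The applied gate was S†(q1).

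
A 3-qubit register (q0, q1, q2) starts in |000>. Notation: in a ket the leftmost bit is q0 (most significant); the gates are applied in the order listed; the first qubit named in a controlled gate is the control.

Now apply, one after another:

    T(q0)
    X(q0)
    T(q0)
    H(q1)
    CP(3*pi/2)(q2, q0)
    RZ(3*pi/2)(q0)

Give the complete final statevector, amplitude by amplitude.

After the circuit, the state carries amplitude -sqrt(2)/2 on |100>, -sqrt(2)/2 on |110>, and 0 on every other basis state.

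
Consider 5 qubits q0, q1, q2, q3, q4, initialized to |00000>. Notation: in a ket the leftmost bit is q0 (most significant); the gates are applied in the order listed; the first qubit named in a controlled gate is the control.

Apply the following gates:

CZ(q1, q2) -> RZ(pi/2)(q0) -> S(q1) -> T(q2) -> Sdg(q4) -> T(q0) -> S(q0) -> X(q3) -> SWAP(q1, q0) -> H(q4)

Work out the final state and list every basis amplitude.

After the circuit, the state carries amplitude -sqrt(2)*exp(3*I*pi/4)/2 on |00010>, -sqrt(2)*exp(3*I*pi/4)/2 on |00011>, and 0 on every other basis state.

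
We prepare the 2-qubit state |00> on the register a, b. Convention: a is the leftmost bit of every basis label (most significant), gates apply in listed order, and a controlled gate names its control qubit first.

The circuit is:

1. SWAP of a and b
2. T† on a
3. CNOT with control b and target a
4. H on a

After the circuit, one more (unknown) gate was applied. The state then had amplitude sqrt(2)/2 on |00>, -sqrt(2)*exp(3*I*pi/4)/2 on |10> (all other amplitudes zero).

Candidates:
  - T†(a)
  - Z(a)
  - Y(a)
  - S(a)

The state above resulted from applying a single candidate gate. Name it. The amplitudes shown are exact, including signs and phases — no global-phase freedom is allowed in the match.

The applied gate was T†(a).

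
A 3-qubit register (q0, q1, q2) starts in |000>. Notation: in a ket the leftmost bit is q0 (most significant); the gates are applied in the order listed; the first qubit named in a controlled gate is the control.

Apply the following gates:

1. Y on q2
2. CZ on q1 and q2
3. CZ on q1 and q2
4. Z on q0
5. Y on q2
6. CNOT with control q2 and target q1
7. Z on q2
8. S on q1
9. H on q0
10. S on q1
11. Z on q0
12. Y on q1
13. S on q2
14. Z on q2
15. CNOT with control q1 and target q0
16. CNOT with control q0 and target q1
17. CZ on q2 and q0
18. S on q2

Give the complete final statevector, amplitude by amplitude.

The final amplitudes are -sqrt(2)*I/2 on |010>, sqrt(2)*I/2 on |100>, and 0 on every other basis state. Key observation: the block from step 2 through step 3 cancels to the identity and can be dropped.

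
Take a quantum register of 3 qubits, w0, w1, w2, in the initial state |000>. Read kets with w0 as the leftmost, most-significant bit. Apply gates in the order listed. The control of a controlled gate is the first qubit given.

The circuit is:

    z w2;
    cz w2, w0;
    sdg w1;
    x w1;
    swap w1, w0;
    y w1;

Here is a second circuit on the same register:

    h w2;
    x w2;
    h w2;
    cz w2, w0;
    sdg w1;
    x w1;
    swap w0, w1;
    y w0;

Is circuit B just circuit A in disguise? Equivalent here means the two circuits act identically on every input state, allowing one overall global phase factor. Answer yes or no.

No — the two circuits implement different unitaries, even allowing a global phase.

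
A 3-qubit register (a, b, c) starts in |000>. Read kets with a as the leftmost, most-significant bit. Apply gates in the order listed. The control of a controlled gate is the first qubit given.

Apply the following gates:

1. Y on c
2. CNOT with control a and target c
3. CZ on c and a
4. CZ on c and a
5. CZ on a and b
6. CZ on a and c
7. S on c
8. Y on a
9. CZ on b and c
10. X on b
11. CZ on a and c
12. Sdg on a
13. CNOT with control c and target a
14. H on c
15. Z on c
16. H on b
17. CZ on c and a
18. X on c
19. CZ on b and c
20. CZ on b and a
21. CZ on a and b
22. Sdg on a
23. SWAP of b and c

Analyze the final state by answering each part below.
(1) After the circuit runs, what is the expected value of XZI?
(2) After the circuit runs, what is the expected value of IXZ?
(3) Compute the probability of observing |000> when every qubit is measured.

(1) In the final state, XZI has expectation 0. Key observation: steps 3-4 multiply out to the identity, so the circuit reduces to the remaining gates.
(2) In the final state, IXZ has expectation 1.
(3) A full measurement returns |000> with probability 1/4.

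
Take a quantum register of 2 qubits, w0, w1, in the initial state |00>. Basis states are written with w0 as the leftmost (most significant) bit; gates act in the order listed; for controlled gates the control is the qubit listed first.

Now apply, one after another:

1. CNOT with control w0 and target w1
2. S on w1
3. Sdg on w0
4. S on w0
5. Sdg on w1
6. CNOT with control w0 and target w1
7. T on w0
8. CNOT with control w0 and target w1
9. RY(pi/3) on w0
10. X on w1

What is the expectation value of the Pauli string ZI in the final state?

The observable ZI averages to 1/2. Key observation: the block from step 1 through step 6 cancels to the identity and can be dropped.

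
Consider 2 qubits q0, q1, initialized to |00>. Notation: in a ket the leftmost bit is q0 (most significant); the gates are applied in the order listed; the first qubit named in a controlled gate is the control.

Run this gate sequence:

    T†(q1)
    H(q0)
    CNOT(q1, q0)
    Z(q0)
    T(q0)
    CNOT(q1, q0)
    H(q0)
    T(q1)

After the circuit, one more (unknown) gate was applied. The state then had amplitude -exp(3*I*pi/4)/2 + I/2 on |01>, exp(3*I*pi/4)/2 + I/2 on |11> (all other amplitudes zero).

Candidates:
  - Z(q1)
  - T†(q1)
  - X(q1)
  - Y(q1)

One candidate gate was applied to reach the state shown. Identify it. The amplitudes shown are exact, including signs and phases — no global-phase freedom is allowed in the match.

It was Y(q1) that produced the state shown.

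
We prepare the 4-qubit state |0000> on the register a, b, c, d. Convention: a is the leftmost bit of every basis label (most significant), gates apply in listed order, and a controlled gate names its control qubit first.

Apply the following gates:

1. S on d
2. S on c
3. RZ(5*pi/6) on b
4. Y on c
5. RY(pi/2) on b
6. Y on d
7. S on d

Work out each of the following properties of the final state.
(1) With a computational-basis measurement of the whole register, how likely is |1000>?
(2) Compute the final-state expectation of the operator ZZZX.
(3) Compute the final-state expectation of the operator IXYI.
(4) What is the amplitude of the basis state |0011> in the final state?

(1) A full measurement returns |1000> with probability 0.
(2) In the final state, ZZZX has expectation 0.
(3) The expectation value of IXYI is 0.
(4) The final state's coefficient on |0011> equals -sqrt(2)*exp(I*pi/12)/2.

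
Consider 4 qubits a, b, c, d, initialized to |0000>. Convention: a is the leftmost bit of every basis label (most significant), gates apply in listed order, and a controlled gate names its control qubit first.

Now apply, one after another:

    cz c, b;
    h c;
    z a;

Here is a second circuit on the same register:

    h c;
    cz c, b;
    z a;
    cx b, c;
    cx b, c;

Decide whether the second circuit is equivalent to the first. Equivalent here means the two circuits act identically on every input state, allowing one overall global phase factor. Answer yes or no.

No — the two circuits implement different unitaries, even allowing a global phase.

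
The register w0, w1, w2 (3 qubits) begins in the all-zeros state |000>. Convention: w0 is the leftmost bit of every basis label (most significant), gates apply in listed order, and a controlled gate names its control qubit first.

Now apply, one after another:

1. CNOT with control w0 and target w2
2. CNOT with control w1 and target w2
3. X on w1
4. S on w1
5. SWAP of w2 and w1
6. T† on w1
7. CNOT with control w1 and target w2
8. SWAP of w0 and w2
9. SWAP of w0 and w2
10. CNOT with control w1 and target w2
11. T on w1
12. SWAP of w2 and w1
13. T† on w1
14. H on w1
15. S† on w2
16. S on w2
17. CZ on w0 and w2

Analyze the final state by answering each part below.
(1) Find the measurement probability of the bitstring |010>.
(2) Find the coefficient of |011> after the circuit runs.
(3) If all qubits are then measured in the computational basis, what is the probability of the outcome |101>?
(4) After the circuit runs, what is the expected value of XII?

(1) The probability of measuring |010> is 1/2. Key observation: the block from step 5 through step 12 cancels to the identity and can be dropped.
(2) The amplitude on |011> is 0.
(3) Outcome |101> occurs with probability 0.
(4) The observable XII averages to 0.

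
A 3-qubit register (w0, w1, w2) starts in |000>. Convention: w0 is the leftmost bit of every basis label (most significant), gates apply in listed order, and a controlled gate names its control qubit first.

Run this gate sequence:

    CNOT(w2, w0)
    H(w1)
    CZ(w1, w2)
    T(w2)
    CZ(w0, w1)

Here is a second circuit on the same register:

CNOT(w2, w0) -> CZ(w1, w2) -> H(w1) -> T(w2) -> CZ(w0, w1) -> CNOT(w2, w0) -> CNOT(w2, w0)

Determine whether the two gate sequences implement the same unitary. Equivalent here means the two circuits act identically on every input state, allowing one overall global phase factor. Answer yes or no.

No — the two circuits implement different unitaries, even allowing a global phase.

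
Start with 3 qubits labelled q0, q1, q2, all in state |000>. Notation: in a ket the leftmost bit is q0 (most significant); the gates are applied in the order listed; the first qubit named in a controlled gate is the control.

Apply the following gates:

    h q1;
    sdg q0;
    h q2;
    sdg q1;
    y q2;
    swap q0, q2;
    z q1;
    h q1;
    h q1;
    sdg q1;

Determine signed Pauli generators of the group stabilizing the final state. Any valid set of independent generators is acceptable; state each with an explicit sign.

The stabilizer group can be generated by -XII, +IXI, +IIZ, among other valid generating sets.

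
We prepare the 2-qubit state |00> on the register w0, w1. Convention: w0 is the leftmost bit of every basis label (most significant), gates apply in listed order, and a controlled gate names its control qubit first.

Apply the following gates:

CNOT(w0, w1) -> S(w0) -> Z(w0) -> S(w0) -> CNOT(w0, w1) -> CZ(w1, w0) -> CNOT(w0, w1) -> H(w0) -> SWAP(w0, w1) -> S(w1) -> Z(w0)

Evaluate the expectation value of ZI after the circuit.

The expectation value of ZI is 1.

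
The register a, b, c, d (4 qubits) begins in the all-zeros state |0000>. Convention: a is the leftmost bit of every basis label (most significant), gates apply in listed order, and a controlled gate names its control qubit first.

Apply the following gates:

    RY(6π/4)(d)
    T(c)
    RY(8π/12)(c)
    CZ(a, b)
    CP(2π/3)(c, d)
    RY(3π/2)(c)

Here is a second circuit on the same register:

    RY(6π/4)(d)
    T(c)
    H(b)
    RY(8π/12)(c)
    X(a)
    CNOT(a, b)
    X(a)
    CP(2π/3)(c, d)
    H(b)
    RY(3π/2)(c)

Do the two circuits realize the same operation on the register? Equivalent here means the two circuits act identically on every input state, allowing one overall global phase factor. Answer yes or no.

No, they are not equivalent — no single phase factor reconciles the two unitaries.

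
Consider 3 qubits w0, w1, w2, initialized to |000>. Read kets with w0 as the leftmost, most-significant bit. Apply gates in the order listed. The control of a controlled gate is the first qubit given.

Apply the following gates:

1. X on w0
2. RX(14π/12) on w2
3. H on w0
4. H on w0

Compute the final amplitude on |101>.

The amplitude on |101> is I*(-sqrt(6) - sqrt(2))/4.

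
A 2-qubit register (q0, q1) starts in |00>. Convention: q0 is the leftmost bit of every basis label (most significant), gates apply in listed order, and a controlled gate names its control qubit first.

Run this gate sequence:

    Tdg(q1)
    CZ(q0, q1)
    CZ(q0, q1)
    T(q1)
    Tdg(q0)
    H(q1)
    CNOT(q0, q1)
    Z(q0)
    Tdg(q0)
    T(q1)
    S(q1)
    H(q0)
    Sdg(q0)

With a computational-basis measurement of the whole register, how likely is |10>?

A full measurement returns |10> with probability 1/4. Key observation: steps 1-4 multiply out to the identity, so the circuit reduces to the remaining gates.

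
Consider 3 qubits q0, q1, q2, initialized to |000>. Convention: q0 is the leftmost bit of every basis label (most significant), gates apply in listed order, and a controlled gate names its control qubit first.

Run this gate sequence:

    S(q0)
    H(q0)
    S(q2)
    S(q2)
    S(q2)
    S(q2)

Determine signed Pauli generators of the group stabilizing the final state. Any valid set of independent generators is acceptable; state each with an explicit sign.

The final state is stabilized by the group generated by +XII, +IZI, +IIZ; other independent generating sets are equally valid.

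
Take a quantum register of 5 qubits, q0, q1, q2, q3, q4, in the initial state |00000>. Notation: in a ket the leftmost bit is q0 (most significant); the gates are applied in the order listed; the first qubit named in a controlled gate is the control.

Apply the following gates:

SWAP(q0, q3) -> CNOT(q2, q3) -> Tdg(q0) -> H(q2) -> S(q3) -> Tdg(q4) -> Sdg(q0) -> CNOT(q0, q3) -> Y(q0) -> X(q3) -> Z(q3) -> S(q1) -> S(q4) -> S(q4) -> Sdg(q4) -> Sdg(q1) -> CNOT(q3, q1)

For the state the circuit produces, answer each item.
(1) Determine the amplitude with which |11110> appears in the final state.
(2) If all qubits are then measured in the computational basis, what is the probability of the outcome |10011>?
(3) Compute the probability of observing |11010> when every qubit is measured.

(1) The final state's coefficient on |11110> equals -sqrt(2)*I/2.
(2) The probability of measuring |10011> is 0.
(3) A full measurement returns |11010> with probability 1/2.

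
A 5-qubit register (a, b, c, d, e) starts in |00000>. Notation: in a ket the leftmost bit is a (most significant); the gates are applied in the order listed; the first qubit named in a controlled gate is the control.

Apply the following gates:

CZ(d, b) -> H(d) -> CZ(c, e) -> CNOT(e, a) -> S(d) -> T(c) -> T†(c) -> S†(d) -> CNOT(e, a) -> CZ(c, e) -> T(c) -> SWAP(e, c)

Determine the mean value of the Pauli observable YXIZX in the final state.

The observable YXIZX averages to 0. Key observation: gates 3-10 undo each other exactly, leaving only the rest of the circuit to track.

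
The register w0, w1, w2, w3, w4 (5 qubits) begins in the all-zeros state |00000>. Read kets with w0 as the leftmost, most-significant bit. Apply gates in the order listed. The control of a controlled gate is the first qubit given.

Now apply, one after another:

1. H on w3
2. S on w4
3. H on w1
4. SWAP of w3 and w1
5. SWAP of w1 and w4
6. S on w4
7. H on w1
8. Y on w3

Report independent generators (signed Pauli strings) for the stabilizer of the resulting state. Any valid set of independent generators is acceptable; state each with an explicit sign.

One valid set of independent stabilizer generators is +IXIII, -IIIXI, +IIIIY, +ZIIII, +IIZII (any independent generating set of the same group is equally correct).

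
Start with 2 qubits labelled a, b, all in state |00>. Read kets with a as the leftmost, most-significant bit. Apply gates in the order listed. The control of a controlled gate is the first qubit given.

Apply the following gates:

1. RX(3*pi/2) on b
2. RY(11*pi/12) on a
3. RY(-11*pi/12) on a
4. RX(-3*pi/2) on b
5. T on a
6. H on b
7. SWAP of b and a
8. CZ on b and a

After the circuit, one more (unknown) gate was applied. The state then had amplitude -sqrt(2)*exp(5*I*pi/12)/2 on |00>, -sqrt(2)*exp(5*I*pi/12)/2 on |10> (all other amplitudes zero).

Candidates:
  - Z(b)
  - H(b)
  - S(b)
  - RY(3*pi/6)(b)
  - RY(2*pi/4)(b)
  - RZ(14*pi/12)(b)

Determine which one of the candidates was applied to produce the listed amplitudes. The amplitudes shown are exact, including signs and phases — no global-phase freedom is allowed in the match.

The unique candidate consistent with the amplitudes is RZ(14*pi/12)(b). Key observation: gates 1-4 undo each other exactly, leaving only the rest of the circuit to track.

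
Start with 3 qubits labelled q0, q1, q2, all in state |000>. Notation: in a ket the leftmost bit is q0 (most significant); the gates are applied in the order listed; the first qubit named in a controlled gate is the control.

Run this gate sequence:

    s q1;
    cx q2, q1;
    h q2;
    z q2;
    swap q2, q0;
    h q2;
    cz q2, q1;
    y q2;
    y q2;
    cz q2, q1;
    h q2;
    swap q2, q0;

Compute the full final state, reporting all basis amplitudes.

The final amplitudes are sqrt(2)/2 on |000>, -sqrt(2)/2 on |001>, and 0 on every other basis state. Key observation: steps 5-12 multiply out to the identity, so the circuit reduces to the remaining gates.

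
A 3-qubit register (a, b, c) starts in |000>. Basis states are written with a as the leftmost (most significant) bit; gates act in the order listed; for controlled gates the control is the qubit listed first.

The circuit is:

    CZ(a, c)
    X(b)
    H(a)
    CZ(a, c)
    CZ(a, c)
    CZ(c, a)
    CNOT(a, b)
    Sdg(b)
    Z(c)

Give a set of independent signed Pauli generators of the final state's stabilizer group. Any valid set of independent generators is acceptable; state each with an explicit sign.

One valid set of independent stabilizer generators is -XYI, -ZZI, +IIZ (any independent generating set of the same group is equally correct).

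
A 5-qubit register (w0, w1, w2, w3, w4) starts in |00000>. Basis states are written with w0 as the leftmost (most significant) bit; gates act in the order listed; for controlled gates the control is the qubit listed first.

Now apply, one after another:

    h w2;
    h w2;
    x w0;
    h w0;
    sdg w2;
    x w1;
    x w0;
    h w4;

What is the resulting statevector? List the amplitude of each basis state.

After the circuit, the state carries amplitude -1/2 on |01000>, -1/2 on |01001>, 1/2 on |11000>, 1/2 on |11001>, and 0 on every other basis state. Key observation: gates 1-2 undo each other exactly, leaving only the rest of the circuit to track.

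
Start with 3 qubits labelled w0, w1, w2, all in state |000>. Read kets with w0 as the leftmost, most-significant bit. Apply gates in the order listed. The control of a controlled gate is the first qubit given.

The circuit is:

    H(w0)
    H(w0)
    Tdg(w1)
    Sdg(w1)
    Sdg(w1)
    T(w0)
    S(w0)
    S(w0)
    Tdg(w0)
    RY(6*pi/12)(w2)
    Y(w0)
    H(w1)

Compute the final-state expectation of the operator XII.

The expectation value of XII is 0.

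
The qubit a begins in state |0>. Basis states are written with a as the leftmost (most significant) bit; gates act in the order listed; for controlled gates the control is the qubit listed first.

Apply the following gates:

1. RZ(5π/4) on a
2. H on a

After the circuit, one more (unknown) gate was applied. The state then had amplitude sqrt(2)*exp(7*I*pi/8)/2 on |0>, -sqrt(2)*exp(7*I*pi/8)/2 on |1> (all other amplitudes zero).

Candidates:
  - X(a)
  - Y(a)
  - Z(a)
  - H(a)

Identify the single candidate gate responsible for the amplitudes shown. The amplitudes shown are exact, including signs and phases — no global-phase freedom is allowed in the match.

The applied gate was Y(a).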